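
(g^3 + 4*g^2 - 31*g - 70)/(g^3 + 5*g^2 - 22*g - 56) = (g - 5)/(g - 4)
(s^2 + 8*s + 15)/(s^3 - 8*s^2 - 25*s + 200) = (s + 3)/(s^2 - 13*s + 40)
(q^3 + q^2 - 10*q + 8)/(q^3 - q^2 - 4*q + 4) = (q + 4)/(q + 2)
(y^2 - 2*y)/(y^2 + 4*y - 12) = y/(y + 6)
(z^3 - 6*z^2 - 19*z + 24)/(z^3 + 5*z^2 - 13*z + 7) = (z^2 - 5*z - 24)/(z^2 + 6*z - 7)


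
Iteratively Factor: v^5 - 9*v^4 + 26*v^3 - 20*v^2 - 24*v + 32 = (v - 2)*(v^4 - 7*v^3 + 12*v^2 + 4*v - 16) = (v - 4)*(v - 2)*(v^3 - 3*v^2 + 4) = (v - 4)*(v - 2)^2*(v^2 - v - 2) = (v - 4)*(v - 2)^2*(v + 1)*(v - 2)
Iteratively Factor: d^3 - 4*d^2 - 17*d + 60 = (d - 5)*(d^2 + d - 12) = (d - 5)*(d + 4)*(d - 3)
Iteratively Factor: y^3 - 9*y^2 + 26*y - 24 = (y - 2)*(y^2 - 7*y + 12) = (y - 3)*(y - 2)*(y - 4)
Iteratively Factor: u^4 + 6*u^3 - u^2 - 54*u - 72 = (u + 3)*(u^3 + 3*u^2 - 10*u - 24) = (u + 3)*(u + 4)*(u^2 - u - 6) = (u - 3)*(u + 3)*(u + 4)*(u + 2)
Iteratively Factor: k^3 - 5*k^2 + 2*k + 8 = (k + 1)*(k^2 - 6*k + 8) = (k - 4)*(k + 1)*(k - 2)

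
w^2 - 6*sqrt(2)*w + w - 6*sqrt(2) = (w + 1)*(w - 6*sqrt(2))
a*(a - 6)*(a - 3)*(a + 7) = a^4 - 2*a^3 - 45*a^2 + 126*a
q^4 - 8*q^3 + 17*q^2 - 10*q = q*(q - 5)*(q - 2)*(q - 1)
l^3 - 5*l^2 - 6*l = l*(l - 6)*(l + 1)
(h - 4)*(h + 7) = h^2 + 3*h - 28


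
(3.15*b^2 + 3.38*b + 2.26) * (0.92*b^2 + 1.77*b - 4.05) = 2.898*b^4 + 8.6851*b^3 - 4.6957*b^2 - 9.6888*b - 9.153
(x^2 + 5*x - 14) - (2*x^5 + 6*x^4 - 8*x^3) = -2*x^5 - 6*x^4 + 8*x^3 + x^2 + 5*x - 14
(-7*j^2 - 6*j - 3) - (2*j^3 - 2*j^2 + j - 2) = -2*j^3 - 5*j^2 - 7*j - 1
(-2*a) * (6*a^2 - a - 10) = -12*a^3 + 2*a^2 + 20*a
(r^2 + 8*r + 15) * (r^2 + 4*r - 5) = r^4 + 12*r^3 + 42*r^2 + 20*r - 75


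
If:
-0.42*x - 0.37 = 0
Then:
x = -0.88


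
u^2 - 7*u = u*(u - 7)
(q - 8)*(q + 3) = q^2 - 5*q - 24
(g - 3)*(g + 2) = g^2 - g - 6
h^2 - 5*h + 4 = (h - 4)*(h - 1)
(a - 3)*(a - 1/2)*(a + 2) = a^3 - 3*a^2/2 - 11*a/2 + 3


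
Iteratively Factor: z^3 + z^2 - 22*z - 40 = (z - 5)*(z^2 + 6*z + 8) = (z - 5)*(z + 2)*(z + 4)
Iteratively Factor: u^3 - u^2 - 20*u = (u)*(u^2 - u - 20) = u*(u - 5)*(u + 4)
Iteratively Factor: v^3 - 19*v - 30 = (v + 3)*(v^2 - 3*v - 10) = (v - 5)*(v + 3)*(v + 2)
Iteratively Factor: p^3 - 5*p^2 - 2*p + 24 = (p - 4)*(p^2 - p - 6) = (p - 4)*(p + 2)*(p - 3)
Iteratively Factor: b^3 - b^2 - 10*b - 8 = (b - 4)*(b^2 + 3*b + 2) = (b - 4)*(b + 1)*(b + 2)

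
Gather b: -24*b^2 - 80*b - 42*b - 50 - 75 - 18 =-24*b^2 - 122*b - 143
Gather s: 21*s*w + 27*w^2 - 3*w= 21*s*w + 27*w^2 - 3*w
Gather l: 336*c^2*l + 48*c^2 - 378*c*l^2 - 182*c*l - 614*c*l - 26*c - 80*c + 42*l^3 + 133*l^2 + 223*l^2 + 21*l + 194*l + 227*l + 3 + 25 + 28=48*c^2 - 106*c + 42*l^3 + l^2*(356 - 378*c) + l*(336*c^2 - 796*c + 442) + 56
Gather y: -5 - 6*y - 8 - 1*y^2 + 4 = -y^2 - 6*y - 9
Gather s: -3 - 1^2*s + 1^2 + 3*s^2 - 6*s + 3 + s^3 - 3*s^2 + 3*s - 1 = s^3 - 4*s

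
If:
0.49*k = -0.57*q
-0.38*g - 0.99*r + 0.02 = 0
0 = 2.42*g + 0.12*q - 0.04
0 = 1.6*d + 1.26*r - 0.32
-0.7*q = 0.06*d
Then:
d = 0.19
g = 0.02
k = 0.02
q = -0.02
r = 0.01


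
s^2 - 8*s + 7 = (s - 7)*(s - 1)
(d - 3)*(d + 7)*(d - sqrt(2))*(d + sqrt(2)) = d^4 + 4*d^3 - 23*d^2 - 8*d + 42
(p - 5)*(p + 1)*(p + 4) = p^3 - 21*p - 20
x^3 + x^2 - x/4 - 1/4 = (x - 1/2)*(x + 1/2)*(x + 1)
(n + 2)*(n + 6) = n^2 + 8*n + 12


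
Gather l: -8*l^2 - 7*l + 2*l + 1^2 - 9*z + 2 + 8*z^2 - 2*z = -8*l^2 - 5*l + 8*z^2 - 11*z + 3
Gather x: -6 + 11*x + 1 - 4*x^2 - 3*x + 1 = -4*x^2 + 8*x - 4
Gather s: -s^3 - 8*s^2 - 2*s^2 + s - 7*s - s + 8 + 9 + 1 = -s^3 - 10*s^2 - 7*s + 18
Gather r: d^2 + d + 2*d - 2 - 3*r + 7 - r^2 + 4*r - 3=d^2 + 3*d - r^2 + r + 2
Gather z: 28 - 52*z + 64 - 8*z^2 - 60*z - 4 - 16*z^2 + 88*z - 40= -24*z^2 - 24*z + 48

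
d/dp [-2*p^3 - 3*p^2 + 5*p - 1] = -6*p^2 - 6*p + 5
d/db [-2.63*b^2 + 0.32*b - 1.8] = 0.32 - 5.26*b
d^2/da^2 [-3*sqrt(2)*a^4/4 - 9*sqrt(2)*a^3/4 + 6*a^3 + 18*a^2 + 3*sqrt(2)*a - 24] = -9*sqrt(2)*a^2 - 27*sqrt(2)*a/2 + 36*a + 36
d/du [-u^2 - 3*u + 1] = -2*u - 3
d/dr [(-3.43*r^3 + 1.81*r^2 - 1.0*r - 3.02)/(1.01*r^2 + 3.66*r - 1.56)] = (-3.4643*r^4 - 25.1076*r^3 + 23.687*r^2 + 0.453199999999999*r + 12.6132)/(1.0201*r^4 + 7.3932*r^3 + 10.2444*r^2 - 11.4192*r + 2.4336)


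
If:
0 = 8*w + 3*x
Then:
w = -3*x/8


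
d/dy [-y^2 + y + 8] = 1 - 2*y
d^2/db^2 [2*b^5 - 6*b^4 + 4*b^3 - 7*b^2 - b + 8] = 40*b^3 - 72*b^2 + 24*b - 14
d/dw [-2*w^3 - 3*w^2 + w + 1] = -6*w^2 - 6*w + 1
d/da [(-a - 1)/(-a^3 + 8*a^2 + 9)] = (a^3 - 8*a^2 - a*(a + 1)*(3*a - 16) - 9)/(-a^3 + 8*a^2 + 9)^2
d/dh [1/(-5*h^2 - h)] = (10*h + 1)/(h^2*(5*h + 1)^2)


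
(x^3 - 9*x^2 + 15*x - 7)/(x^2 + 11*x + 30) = (x^3 - 9*x^2 + 15*x - 7)/(x^2 + 11*x + 30)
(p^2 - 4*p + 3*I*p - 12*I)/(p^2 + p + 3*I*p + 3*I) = (p - 4)/(p + 1)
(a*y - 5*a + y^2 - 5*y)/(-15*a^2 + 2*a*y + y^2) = (a*y - 5*a + y^2 - 5*y)/(-15*a^2 + 2*a*y + y^2)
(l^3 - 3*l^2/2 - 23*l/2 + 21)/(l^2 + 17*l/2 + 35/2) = (l^2 - 5*l + 6)/(l + 5)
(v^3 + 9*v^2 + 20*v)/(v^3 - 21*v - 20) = v*(v + 5)/(v^2 - 4*v - 5)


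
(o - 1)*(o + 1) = o^2 - 1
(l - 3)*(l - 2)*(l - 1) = l^3 - 6*l^2 + 11*l - 6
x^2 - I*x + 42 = (x - 7*I)*(x + 6*I)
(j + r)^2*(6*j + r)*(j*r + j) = 6*j^4*r + 6*j^4 + 13*j^3*r^2 + 13*j^3*r + 8*j^2*r^3 + 8*j^2*r^2 + j*r^4 + j*r^3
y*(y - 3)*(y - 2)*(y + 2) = y^4 - 3*y^3 - 4*y^2 + 12*y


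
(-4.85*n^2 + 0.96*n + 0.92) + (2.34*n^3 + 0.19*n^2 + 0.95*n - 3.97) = 2.34*n^3 - 4.66*n^2 + 1.91*n - 3.05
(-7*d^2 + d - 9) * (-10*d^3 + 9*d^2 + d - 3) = 70*d^5 - 73*d^4 + 92*d^3 - 59*d^2 - 12*d + 27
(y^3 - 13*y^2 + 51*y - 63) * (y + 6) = y^4 - 7*y^3 - 27*y^2 + 243*y - 378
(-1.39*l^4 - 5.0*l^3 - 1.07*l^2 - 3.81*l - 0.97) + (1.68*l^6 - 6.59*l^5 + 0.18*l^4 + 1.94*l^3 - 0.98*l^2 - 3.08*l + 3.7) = 1.68*l^6 - 6.59*l^5 - 1.21*l^4 - 3.06*l^3 - 2.05*l^2 - 6.89*l + 2.73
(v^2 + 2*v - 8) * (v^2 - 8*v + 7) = v^4 - 6*v^3 - 17*v^2 + 78*v - 56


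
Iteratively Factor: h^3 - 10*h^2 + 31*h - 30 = (h - 2)*(h^2 - 8*h + 15) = (h - 5)*(h - 2)*(h - 3)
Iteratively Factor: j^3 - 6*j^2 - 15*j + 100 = (j + 4)*(j^2 - 10*j + 25) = (j - 5)*(j + 4)*(j - 5)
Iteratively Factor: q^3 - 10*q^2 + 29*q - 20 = (q - 5)*(q^2 - 5*q + 4) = (q - 5)*(q - 4)*(q - 1)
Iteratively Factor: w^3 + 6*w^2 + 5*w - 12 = (w + 4)*(w^2 + 2*w - 3) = (w + 3)*(w + 4)*(w - 1)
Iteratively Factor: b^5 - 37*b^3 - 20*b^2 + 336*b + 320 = (b - 5)*(b^4 + 5*b^3 - 12*b^2 - 80*b - 64) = (b - 5)*(b + 4)*(b^3 + b^2 - 16*b - 16) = (b - 5)*(b + 1)*(b + 4)*(b^2 - 16) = (b - 5)*(b + 1)*(b + 4)^2*(b - 4)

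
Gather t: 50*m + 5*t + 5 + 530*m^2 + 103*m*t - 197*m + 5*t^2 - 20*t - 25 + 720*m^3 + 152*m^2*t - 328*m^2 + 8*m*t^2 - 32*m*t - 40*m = 720*m^3 + 202*m^2 - 187*m + t^2*(8*m + 5) + t*(152*m^2 + 71*m - 15) - 20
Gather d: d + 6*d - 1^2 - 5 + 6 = 7*d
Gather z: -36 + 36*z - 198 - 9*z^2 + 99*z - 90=-9*z^2 + 135*z - 324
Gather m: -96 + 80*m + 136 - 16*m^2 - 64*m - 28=-16*m^2 + 16*m + 12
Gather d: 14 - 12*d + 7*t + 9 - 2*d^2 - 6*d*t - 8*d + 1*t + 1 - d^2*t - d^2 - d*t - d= d^2*(-t - 3) + d*(-7*t - 21) + 8*t + 24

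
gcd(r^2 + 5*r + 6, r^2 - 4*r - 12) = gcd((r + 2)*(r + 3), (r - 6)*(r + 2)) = r + 2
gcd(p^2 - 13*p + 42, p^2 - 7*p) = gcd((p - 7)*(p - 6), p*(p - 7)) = p - 7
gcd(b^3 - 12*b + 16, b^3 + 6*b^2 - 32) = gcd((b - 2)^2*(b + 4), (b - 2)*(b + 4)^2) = b^2 + 2*b - 8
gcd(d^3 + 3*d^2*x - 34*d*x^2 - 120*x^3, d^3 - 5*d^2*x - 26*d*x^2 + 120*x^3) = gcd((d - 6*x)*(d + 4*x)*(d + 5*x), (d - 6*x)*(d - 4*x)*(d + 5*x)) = -d^2 + d*x + 30*x^2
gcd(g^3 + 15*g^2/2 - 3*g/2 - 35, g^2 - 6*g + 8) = g - 2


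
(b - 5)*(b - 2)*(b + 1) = b^3 - 6*b^2 + 3*b + 10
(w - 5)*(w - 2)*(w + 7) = w^3 - 39*w + 70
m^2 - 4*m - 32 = (m - 8)*(m + 4)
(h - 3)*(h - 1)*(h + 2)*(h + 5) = h^4 + 3*h^3 - 15*h^2 - 19*h + 30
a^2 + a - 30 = (a - 5)*(a + 6)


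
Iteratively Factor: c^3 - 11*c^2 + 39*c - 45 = (c - 3)*(c^2 - 8*c + 15) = (c - 5)*(c - 3)*(c - 3)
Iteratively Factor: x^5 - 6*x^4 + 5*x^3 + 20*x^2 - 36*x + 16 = (x - 1)*(x^4 - 5*x^3 + 20*x - 16) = (x - 2)*(x - 1)*(x^3 - 3*x^2 - 6*x + 8) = (x - 4)*(x - 2)*(x - 1)*(x^2 + x - 2) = (x - 4)*(x - 2)*(x - 1)*(x + 2)*(x - 1)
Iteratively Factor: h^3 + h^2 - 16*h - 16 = (h + 1)*(h^2 - 16) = (h - 4)*(h + 1)*(h + 4)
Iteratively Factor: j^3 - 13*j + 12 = (j - 3)*(j^2 + 3*j - 4) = (j - 3)*(j + 4)*(j - 1)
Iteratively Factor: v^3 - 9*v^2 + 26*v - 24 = (v - 3)*(v^2 - 6*v + 8) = (v - 3)*(v - 2)*(v - 4)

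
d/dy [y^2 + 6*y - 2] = 2*y + 6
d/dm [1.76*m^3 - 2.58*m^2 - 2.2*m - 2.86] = 5.28*m^2 - 5.16*m - 2.2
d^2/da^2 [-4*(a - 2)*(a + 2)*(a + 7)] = -24*a - 56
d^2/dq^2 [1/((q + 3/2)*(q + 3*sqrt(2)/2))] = 32*((2*q + 3)^2 + (2*q + 3)*(2*q + 3*sqrt(2)) + (2*q + 3*sqrt(2))^2)/((2*q + 3)^3*(2*q + 3*sqrt(2))^3)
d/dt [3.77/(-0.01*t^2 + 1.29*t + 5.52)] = (0.0754*t - 4.8633)/(-0.01*t^2 + 1.29*t + 5.52)^2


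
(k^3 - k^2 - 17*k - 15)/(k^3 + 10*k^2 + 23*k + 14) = (k^2 - 2*k - 15)/(k^2 + 9*k + 14)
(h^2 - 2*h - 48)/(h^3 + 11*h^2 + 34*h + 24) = (h - 8)/(h^2 + 5*h + 4)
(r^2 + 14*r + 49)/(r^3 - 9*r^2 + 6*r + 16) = (r^2 + 14*r + 49)/(r^3 - 9*r^2 + 6*r + 16)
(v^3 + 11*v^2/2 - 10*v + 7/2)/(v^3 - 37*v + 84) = (2*v^2 - 3*v + 1)/(2*(v^2 - 7*v + 12))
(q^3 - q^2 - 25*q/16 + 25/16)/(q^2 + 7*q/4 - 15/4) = (4*q^2 + q - 5)/(4*(q + 3))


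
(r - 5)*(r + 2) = r^2 - 3*r - 10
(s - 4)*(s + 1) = s^2 - 3*s - 4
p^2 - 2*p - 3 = (p - 3)*(p + 1)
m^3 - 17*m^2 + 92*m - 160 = (m - 8)*(m - 5)*(m - 4)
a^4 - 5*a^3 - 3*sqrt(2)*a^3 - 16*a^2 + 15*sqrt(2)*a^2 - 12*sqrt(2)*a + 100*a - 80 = (a - 4)*(a - 1)*(a - 5*sqrt(2))*(a + 2*sqrt(2))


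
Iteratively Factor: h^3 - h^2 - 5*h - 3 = (h + 1)*(h^2 - 2*h - 3) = (h - 3)*(h + 1)*(h + 1)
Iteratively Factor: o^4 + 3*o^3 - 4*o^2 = (o)*(o^3 + 3*o^2 - 4*o) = o^2*(o^2 + 3*o - 4) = o^2*(o + 4)*(o - 1)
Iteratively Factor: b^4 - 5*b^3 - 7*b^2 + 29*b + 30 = (b + 1)*(b^3 - 6*b^2 - b + 30) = (b - 5)*(b + 1)*(b^2 - b - 6) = (b - 5)*(b - 3)*(b + 1)*(b + 2)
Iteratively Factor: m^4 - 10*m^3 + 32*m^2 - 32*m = (m - 4)*(m^3 - 6*m^2 + 8*m) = (m - 4)*(m - 2)*(m^2 - 4*m) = m*(m - 4)*(m - 2)*(m - 4)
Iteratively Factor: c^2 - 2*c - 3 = (c - 3)*(c + 1)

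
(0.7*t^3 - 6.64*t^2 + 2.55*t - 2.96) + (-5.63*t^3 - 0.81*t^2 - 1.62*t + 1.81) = -4.93*t^3 - 7.45*t^2 + 0.93*t - 1.15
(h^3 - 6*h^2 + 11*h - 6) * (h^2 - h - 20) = h^5 - 7*h^4 - 3*h^3 + 103*h^2 - 214*h + 120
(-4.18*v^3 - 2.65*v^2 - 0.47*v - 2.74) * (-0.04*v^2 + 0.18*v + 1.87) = 0.1672*v^5 - 0.6464*v^4 - 8.2748*v^3 - 4.9305*v^2 - 1.3721*v - 5.1238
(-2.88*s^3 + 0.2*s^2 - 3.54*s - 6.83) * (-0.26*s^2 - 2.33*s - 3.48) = 0.7488*s^5 + 6.6584*s^4 + 10.4768*s^3 + 9.328*s^2 + 28.2331*s + 23.7684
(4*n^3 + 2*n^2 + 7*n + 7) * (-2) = -8*n^3 - 4*n^2 - 14*n - 14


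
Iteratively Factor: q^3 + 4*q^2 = (q + 4)*(q^2) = q*(q + 4)*(q)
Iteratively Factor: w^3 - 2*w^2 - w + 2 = (w - 2)*(w^2 - 1) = (w - 2)*(w - 1)*(w + 1)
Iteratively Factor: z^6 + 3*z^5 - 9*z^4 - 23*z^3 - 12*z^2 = (z)*(z^5 + 3*z^4 - 9*z^3 - 23*z^2 - 12*z) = z*(z + 1)*(z^4 + 2*z^3 - 11*z^2 - 12*z) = z*(z + 1)^2*(z^3 + z^2 - 12*z) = z^2*(z + 1)^2*(z^2 + z - 12) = z^2*(z + 1)^2*(z + 4)*(z - 3)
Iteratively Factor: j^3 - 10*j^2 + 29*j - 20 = (j - 1)*(j^2 - 9*j + 20) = (j - 4)*(j - 1)*(j - 5)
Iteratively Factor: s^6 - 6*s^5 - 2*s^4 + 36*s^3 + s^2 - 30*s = (s - 1)*(s^5 - 5*s^4 - 7*s^3 + 29*s^2 + 30*s) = (s - 5)*(s - 1)*(s^4 - 7*s^2 - 6*s) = s*(s - 5)*(s - 1)*(s^3 - 7*s - 6) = s*(s - 5)*(s - 1)*(s + 2)*(s^2 - 2*s - 3) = s*(s - 5)*(s - 3)*(s - 1)*(s + 2)*(s + 1)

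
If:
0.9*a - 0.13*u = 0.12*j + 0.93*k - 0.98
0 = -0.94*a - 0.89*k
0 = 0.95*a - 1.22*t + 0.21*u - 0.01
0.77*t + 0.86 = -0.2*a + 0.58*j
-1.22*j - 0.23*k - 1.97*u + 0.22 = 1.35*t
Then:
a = -0.48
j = 0.77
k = 0.51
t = -0.41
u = -0.15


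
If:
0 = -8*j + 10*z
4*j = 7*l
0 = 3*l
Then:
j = 0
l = 0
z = 0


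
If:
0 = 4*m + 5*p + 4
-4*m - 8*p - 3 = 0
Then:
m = -17/12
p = 1/3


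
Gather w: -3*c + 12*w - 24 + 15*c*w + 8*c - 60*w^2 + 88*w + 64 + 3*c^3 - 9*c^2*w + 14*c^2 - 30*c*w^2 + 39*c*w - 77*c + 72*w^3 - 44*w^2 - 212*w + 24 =3*c^3 + 14*c^2 - 72*c + 72*w^3 + w^2*(-30*c - 104) + w*(-9*c^2 + 54*c - 112) + 64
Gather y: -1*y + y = 0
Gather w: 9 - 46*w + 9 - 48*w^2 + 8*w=-48*w^2 - 38*w + 18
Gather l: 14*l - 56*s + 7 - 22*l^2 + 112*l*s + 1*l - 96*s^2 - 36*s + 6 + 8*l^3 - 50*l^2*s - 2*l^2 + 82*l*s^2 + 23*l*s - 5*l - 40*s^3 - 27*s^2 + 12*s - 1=8*l^3 + l^2*(-50*s - 24) + l*(82*s^2 + 135*s + 10) - 40*s^3 - 123*s^2 - 80*s + 12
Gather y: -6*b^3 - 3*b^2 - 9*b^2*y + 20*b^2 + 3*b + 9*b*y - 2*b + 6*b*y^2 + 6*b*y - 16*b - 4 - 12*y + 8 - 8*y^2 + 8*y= -6*b^3 + 17*b^2 - 15*b + y^2*(6*b - 8) + y*(-9*b^2 + 15*b - 4) + 4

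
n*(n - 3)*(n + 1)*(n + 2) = n^4 - 7*n^2 - 6*n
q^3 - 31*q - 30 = (q - 6)*(q + 1)*(q + 5)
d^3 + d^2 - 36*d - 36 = (d - 6)*(d + 1)*(d + 6)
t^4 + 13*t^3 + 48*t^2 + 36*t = t*(t + 1)*(t + 6)^2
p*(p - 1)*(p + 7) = p^3 + 6*p^2 - 7*p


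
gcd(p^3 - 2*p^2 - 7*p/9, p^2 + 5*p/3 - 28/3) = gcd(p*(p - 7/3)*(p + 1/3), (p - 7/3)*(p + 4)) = p - 7/3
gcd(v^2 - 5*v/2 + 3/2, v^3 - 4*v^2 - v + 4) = v - 1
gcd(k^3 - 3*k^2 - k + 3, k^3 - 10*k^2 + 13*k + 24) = k^2 - 2*k - 3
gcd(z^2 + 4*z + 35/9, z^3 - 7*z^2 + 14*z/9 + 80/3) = z + 5/3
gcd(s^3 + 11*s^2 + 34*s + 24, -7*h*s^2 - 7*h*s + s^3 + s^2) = s + 1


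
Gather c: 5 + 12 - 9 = 8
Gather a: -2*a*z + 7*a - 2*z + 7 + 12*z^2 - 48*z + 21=a*(7 - 2*z) + 12*z^2 - 50*z + 28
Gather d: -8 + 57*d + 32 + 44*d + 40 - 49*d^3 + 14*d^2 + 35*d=-49*d^3 + 14*d^2 + 136*d + 64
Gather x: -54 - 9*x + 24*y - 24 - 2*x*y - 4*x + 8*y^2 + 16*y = x*(-2*y - 13) + 8*y^2 + 40*y - 78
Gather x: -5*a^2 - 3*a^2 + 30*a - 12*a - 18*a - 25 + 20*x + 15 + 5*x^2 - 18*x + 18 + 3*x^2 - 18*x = -8*a^2 + 8*x^2 - 16*x + 8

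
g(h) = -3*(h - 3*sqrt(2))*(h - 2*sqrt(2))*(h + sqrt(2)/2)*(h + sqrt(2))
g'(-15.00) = 50288.08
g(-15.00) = -199849.88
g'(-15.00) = 50288.08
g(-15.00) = -199849.88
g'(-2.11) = 230.58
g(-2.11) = -91.87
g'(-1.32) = 34.23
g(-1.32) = 4.00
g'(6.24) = -1161.34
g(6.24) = -1087.02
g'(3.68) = -5.74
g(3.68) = 32.12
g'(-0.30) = -54.42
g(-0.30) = -19.34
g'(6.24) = -1161.34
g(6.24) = -1087.02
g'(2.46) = 65.31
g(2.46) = -24.18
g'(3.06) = 54.86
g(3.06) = 13.85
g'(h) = -3*(h - 3*sqrt(2))*(h - 2*sqrt(2))*(h + sqrt(2)/2) - 3*(h - 3*sqrt(2))*(h - 2*sqrt(2))*(h + sqrt(2)) - 3*(h - 3*sqrt(2))*(h + sqrt(2)/2)*(h + sqrt(2)) - 3*(h - 2*sqrt(2))*(h + sqrt(2)/2)*(h + sqrt(2))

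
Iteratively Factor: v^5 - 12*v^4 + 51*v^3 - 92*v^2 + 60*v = (v - 5)*(v^4 - 7*v^3 + 16*v^2 - 12*v) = (v - 5)*(v - 3)*(v^3 - 4*v^2 + 4*v) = v*(v - 5)*(v - 3)*(v^2 - 4*v + 4) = v*(v - 5)*(v - 3)*(v - 2)*(v - 2)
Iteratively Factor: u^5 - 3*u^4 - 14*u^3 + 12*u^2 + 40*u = (u - 2)*(u^4 - u^3 - 16*u^2 - 20*u) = (u - 5)*(u - 2)*(u^3 + 4*u^2 + 4*u) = u*(u - 5)*(u - 2)*(u^2 + 4*u + 4) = u*(u - 5)*(u - 2)*(u + 2)*(u + 2)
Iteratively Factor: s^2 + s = (s)*(s + 1)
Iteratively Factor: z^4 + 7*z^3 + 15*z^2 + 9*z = (z)*(z^3 + 7*z^2 + 15*z + 9) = z*(z + 3)*(z^2 + 4*z + 3) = z*(z + 1)*(z + 3)*(z + 3)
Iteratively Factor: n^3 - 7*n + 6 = (n - 1)*(n^2 + n - 6) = (n - 2)*(n - 1)*(n + 3)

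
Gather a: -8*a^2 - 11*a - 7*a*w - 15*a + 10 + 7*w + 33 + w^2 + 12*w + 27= -8*a^2 + a*(-7*w - 26) + w^2 + 19*w + 70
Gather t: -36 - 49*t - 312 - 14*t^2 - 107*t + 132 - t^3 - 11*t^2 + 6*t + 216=-t^3 - 25*t^2 - 150*t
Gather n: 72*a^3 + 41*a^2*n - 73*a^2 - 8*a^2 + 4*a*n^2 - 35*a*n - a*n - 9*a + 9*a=72*a^3 - 81*a^2 + 4*a*n^2 + n*(41*a^2 - 36*a)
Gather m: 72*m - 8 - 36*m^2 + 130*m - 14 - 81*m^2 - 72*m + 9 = -117*m^2 + 130*m - 13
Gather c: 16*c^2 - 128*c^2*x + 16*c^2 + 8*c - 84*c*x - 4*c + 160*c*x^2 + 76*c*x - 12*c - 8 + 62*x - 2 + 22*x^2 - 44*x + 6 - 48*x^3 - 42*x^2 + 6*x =c^2*(32 - 128*x) + c*(160*x^2 - 8*x - 8) - 48*x^3 - 20*x^2 + 24*x - 4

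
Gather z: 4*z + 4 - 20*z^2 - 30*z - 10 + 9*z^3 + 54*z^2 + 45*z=9*z^3 + 34*z^2 + 19*z - 6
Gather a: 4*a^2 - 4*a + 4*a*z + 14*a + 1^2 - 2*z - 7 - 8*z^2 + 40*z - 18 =4*a^2 + a*(4*z + 10) - 8*z^2 + 38*z - 24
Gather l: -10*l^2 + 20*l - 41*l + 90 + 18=-10*l^2 - 21*l + 108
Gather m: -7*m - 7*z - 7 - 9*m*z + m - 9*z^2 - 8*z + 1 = m*(-9*z - 6) - 9*z^2 - 15*z - 6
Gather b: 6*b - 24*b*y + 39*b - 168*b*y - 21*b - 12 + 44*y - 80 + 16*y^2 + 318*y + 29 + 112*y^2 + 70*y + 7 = b*(24 - 192*y) + 128*y^2 + 432*y - 56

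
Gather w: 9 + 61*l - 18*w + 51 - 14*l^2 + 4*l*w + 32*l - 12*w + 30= -14*l^2 + 93*l + w*(4*l - 30) + 90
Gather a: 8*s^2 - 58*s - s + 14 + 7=8*s^2 - 59*s + 21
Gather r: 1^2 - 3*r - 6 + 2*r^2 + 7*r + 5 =2*r^2 + 4*r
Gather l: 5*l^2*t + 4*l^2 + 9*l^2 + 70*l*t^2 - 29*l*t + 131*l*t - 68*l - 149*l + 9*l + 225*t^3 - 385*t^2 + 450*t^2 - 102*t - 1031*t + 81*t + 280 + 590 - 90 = l^2*(5*t + 13) + l*(70*t^2 + 102*t - 208) + 225*t^3 + 65*t^2 - 1052*t + 780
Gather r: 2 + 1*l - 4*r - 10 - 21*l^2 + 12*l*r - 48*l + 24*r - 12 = -21*l^2 - 47*l + r*(12*l + 20) - 20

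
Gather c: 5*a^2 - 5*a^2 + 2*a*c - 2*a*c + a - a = 0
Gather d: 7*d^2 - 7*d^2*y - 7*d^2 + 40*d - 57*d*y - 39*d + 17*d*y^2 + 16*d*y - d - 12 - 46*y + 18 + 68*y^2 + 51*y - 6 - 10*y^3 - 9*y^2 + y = -7*d^2*y + d*(17*y^2 - 41*y) - 10*y^3 + 59*y^2 + 6*y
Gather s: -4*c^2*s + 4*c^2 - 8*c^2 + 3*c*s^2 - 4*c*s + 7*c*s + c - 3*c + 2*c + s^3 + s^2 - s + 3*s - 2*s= -4*c^2 + s^3 + s^2*(3*c + 1) + s*(-4*c^2 + 3*c)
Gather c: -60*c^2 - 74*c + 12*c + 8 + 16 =-60*c^2 - 62*c + 24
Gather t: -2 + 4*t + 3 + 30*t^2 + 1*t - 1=30*t^2 + 5*t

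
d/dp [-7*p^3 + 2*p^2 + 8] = p*(4 - 21*p)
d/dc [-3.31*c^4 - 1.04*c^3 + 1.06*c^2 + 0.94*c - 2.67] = -13.24*c^3 - 3.12*c^2 + 2.12*c + 0.94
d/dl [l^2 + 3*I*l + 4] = 2*l + 3*I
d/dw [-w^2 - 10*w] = -2*w - 10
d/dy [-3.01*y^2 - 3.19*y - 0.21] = -6.02*y - 3.19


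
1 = 1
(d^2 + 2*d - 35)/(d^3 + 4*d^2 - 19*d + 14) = (d - 5)/(d^2 - 3*d + 2)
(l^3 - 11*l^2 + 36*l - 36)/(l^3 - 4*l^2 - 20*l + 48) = (l - 3)/(l + 4)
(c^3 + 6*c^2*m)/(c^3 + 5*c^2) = (c + 6*m)/(c + 5)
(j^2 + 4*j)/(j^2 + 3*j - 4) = j/(j - 1)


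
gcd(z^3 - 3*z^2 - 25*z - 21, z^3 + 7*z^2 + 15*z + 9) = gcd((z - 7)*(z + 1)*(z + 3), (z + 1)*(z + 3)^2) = z^2 + 4*z + 3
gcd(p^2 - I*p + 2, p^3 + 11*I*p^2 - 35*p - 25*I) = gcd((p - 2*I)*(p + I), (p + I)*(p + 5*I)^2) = p + I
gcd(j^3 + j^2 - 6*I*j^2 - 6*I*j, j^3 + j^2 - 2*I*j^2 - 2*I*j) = j^2 + j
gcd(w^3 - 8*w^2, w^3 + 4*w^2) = w^2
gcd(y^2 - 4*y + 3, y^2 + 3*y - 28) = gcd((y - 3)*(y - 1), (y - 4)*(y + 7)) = 1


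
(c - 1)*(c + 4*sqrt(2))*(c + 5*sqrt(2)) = c^3 - c^2 + 9*sqrt(2)*c^2 - 9*sqrt(2)*c + 40*c - 40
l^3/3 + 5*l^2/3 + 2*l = l*(l/3 + 1)*(l + 2)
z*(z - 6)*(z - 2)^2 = z^4 - 10*z^3 + 28*z^2 - 24*z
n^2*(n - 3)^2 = n^4 - 6*n^3 + 9*n^2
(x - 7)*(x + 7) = x^2 - 49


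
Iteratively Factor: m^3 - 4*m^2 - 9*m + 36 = (m + 3)*(m^2 - 7*m + 12) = (m - 4)*(m + 3)*(m - 3)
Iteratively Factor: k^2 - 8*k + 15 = (k - 3)*(k - 5)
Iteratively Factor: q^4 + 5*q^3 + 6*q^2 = (q)*(q^3 + 5*q^2 + 6*q) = q*(q + 2)*(q^2 + 3*q) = q^2*(q + 2)*(q + 3)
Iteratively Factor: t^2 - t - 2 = (t + 1)*(t - 2)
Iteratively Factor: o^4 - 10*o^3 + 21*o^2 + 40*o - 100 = (o - 5)*(o^3 - 5*o^2 - 4*o + 20) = (o - 5)^2*(o^2 - 4) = (o - 5)^2*(o - 2)*(o + 2)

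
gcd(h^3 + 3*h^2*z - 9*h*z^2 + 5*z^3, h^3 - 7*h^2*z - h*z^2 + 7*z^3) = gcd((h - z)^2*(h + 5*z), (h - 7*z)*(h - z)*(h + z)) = -h + z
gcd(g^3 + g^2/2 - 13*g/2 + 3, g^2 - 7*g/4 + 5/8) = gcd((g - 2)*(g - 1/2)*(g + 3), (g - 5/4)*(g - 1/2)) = g - 1/2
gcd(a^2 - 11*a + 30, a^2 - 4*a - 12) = a - 6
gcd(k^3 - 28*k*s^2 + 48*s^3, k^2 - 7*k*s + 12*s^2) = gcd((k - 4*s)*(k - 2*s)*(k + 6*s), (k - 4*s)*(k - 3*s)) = -k + 4*s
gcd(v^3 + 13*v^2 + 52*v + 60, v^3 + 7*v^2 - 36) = v + 6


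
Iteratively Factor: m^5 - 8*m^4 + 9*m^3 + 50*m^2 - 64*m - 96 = (m - 3)*(m^4 - 5*m^3 - 6*m^2 + 32*m + 32) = (m - 3)*(m + 2)*(m^3 - 7*m^2 + 8*m + 16) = (m - 4)*(m - 3)*(m + 2)*(m^2 - 3*m - 4) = (m - 4)^2*(m - 3)*(m + 2)*(m + 1)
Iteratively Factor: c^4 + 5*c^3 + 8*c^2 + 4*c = (c + 1)*(c^3 + 4*c^2 + 4*c) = (c + 1)*(c + 2)*(c^2 + 2*c) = (c + 1)*(c + 2)^2*(c)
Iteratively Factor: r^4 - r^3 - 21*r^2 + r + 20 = (r + 4)*(r^3 - 5*r^2 - r + 5) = (r - 1)*(r + 4)*(r^2 - 4*r - 5) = (r - 1)*(r + 1)*(r + 4)*(r - 5)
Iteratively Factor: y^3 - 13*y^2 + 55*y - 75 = (y - 5)*(y^2 - 8*y + 15) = (y - 5)*(y - 3)*(y - 5)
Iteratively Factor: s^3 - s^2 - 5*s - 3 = (s + 1)*(s^2 - 2*s - 3) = (s + 1)^2*(s - 3)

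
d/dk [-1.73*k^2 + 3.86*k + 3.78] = 3.86 - 3.46*k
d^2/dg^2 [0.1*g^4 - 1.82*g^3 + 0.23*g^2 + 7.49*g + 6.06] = 1.2*g^2 - 10.92*g + 0.46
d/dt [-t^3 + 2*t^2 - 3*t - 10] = -3*t^2 + 4*t - 3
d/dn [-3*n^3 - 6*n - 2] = -9*n^2 - 6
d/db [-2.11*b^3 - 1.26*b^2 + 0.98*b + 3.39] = -6.33*b^2 - 2.52*b + 0.98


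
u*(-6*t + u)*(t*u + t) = -6*t^2*u^2 - 6*t^2*u + t*u^3 + t*u^2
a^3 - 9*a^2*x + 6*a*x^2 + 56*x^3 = (a - 7*x)*(a - 4*x)*(a + 2*x)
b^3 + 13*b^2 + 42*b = b*(b + 6)*(b + 7)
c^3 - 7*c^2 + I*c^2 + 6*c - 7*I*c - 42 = (c - 7)*(c - 2*I)*(c + 3*I)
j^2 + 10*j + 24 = (j + 4)*(j + 6)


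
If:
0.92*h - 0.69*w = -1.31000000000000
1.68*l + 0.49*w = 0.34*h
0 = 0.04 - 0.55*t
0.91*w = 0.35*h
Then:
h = -2.00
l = -0.18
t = 0.07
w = -0.77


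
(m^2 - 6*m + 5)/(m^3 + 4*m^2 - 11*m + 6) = (m - 5)/(m^2 + 5*m - 6)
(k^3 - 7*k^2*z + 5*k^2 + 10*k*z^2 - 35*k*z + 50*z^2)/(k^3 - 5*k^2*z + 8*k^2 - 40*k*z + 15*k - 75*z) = (k - 2*z)/(k + 3)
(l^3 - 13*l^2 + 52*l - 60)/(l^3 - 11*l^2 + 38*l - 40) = (l - 6)/(l - 4)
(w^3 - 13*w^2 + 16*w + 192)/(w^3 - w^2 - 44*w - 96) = (w - 8)/(w + 4)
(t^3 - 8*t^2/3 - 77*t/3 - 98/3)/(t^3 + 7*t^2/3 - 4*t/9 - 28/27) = 9*(t^2 - 5*t - 14)/(9*t^2 - 4)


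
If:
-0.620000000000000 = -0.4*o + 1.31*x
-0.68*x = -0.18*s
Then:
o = 3.275*x + 1.55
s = 3.77777777777778*x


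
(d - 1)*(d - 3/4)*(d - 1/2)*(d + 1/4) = d^4 - 2*d^3 + 17*d^2/16 + d/32 - 3/32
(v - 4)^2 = v^2 - 8*v + 16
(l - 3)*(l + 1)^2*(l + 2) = l^4 + l^3 - 7*l^2 - 13*l - 6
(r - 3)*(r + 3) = r^2 - 9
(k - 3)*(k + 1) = k^2 - 2*k - 3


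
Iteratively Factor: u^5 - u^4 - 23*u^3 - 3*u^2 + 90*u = (u - 2)*(u^4 + u^3 - 21*u^2 - 45*u) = u*(u - 2)*(u^3 + u^2 - 21*u - 45) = u*(u - 2)*(u + 3)*(u^2 - 2*u - 15) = u*(u - 2)*(u + 3)^2*(u - 5)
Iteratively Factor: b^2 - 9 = (b - 3)*(b + 3)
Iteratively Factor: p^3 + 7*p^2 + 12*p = (p + 4)*(p^2 + 3*p) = (p + 3)*(p + 4)*(p)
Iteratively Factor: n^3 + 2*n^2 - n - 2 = (n + 1)*(n^2 + n - 2) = (n - 1)*(n + 1)*(n + 2)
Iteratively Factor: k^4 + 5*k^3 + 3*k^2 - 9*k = (k - 1)*(k^3 + 6*k^2 + 9*k) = k*(k - 1)*(k^2 + 6*k + 9) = k*(k - 1)*(k + 3)*(k + 3)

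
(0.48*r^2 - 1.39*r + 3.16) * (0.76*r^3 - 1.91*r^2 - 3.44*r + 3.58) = 0.3648*r^5 - 1.9732*r^4 + 3.4053*r^3 + 0.464399999999999*r^2 - 15.8466*r + 11.3128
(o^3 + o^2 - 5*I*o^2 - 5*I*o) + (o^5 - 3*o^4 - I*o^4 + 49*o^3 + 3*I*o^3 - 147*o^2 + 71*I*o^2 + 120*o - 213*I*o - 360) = o^5 - 3*o^4 - I*o^4 + 50*o^3 + 3*I*o^3 - 146*o^2 + 66*I*o^2 + 120*o - 218*I*o - 360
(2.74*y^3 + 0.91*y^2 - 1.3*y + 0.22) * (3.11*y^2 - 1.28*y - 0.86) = 8.5214*y^5 - 0.677100000000001*y^4 - 7.5642*y^3 + 1.5656*y^2 + 0.8364*y - 0.1892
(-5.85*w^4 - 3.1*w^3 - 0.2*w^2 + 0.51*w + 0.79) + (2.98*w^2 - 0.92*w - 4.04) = -5.85*w^4 - 3.1*w^3 + 2.78*w^2 - 0.41*w - 3.25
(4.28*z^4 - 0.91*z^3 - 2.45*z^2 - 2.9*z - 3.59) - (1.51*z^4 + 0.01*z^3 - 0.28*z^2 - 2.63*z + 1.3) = 2.77*z^4 - 0.92*z^3 - 2.17*z^2 - 0.27*z - 4.89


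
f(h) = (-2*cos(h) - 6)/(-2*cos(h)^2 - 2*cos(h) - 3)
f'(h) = (-4*sin(h)*cos(h) - 2*sin(h))*(-2*cos(h) - 6)/(-2*cos(h)^2 - 2*cos(h) - 3)^2 + 2*sin(h)/(-2*cos(h)^2 - 2*cos(h) - 3) = 2*(12*cos(h) + cos(2*h) + 4)*sin(h)/(2*cos(h) + cos(2*h) + 4)^2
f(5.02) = 1.74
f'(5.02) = -0.91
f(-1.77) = 2.09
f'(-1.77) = -0.19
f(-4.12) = 1.95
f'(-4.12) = -0.81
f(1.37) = 1.84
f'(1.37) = 0.89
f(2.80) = 1.42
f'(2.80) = -0.52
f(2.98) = 1.35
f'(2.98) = -0.25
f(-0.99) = 1.51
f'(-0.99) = -0.77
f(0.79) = 1.37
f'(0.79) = 0.61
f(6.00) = 1.17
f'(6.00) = -0.20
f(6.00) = 1.17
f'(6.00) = -0.20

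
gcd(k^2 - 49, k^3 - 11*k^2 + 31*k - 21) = k - 7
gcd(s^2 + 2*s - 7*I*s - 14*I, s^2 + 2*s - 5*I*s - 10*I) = s + 2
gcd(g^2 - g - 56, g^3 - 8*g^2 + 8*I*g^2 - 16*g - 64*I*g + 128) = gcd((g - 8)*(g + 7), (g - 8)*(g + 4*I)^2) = g - 8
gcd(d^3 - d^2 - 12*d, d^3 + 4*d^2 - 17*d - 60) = d^2 - d - 12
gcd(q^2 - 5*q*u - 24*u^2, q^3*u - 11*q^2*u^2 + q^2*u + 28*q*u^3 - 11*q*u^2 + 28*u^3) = 1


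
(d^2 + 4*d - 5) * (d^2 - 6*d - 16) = d^4 - 2*d^3 - 45*d^2 - 34*d + 80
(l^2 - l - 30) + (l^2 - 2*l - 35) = 2*l^2 - 3*l - 65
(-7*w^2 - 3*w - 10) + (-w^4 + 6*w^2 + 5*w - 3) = -w^4 - w^2 + 2*w - 13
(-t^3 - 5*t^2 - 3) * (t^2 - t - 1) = -t^5 - 4*t^4 + 6*t^3 + 2*t^2 + 3*t + 3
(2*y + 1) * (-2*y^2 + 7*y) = -4*y^3 + 12*y^2 + 7*y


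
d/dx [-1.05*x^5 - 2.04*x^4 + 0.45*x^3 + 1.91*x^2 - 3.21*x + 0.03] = -5.25*x^4 - 8.16*x^3 + 1.35*x^2 + 3.82*x - 3.21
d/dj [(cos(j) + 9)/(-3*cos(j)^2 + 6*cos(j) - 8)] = (3*sin(j)^2 - 54*cos(j) + 59)*sin(j)/(3*cos(j)^2 - 6*cos(j) + 8)^2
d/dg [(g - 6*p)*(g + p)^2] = (g + p)*(3*g - 11*p)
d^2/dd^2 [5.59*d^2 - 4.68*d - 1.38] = 11.1800000000000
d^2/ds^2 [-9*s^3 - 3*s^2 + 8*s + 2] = -54*s - 6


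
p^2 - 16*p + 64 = (p - 8)^2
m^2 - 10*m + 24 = (m - 6)*(m - 4)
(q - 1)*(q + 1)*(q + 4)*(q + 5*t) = q^4 + 5*q^3*t + 4*q^3 + 20*q^2*t - q^2 - 5*q*t - 4*q - 20*t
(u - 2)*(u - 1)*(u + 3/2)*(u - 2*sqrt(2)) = u^4 - 2*sqrt(2)*u^3 - 3*u^3/2 - 5*u^2/2 + 3*sqrt(2)*u^2 + 3*u + 5*sqrt(2)*u - 6*sqrt(2)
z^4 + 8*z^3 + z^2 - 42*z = z*(z - 2)*(z + 3)*(z + 7)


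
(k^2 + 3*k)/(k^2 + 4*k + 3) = k/(k + 1)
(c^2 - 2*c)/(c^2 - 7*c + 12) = c*(c - 2)/(c^2 - 7*c + 12)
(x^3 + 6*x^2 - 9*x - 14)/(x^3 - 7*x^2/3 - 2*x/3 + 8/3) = 3*(x + 7)/(3*x - 4)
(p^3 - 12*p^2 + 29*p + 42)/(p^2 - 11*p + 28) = (p^2 - 5*p - 6)/(p - 4)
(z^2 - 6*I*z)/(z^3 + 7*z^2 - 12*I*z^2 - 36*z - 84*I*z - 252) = z/(z^2 + z*(7 - 6*I) - 42*I)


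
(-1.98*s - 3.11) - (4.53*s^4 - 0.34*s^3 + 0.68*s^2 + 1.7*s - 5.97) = -4.53*s^4 + 0.34*s^3 - 0.68*s^2 - 3.68*s + 2.86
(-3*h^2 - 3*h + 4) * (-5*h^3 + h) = 15*h^5 + 15*h^4 - 23*h^3 - 3*h^2 + 4*h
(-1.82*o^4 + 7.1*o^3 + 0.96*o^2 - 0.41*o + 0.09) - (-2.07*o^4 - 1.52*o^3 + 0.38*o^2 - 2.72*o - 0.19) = 0.25*o^4 + 8.62*o^3 + 0.58*o^2 + 2.31*o + 0.28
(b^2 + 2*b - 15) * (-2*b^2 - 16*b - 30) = -2*b^4 - 20*b^3 - 32*b^2 + 180*b + 450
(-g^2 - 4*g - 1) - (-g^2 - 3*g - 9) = 8 - g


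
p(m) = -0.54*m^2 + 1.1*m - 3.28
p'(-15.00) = 17.30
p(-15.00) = -141.28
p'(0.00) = 1.10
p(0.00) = -3.28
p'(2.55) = -1.65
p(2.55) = -3.99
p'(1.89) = -0.94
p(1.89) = -3.13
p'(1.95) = -1.01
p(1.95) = -3.19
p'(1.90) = -0.95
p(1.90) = -3.14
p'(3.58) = -2.77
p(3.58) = -6.26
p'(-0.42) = 1.55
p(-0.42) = -3.84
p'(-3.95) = 5.37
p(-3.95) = -16.05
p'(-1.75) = 2.99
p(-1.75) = -6.86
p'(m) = 1.1 - 1.08*m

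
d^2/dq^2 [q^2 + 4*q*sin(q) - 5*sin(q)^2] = -4*q*sin(q) + 20*sin(q)^2 + 8*cos(q) - 8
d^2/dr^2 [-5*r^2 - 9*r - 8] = -10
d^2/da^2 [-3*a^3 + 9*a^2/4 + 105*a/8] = 9/2 - 18*a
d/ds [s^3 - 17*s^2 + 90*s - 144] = 3*s^2 - 34*s + 90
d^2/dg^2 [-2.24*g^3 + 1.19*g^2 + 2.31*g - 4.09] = 2.38 - 13.44*g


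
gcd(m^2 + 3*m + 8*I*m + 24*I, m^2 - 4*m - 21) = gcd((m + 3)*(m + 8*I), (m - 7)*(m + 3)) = m + 3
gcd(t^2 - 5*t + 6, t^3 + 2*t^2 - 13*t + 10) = t - 2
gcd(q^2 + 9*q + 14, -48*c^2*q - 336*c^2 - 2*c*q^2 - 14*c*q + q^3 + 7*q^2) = q + 7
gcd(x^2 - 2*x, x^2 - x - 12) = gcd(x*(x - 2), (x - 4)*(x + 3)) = 1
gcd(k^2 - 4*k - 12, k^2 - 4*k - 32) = 1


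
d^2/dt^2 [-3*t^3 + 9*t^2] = 18 - 18*t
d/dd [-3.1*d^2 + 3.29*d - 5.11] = 3.29 - 6.2*d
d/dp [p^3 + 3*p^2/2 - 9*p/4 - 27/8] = 3*p^2 + 3*p - 9/4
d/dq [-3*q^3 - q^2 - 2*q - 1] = -9*q^2 - 2*q - 2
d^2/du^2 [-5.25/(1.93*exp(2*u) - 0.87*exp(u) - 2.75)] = (5.25*(3.86*exp(u) - 0.87)*(7.72*exp(u) - 1.74)*exp(u) + (40.53*exp(u) - 4.5675)*(-1.93*exp(2*u) + 0.87*exp(u) + 2.75))*exp(u)/(-1.93*exp(2*u) + 0.87*exp(u) + 2.75)^3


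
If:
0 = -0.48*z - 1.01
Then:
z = -2.10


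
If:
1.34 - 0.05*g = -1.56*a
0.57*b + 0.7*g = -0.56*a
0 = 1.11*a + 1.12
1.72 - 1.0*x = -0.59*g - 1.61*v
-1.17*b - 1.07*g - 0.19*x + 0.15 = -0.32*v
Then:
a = -1.01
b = 6.74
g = -4.68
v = 179.37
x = 287.74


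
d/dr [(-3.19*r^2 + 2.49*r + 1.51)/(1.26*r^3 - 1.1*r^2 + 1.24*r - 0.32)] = (4.0194*r^4 - 6.2748*r^3 - 6.9244*r^2 + 5.3636*r - 2.6692)/(1.5876*r^6 - 2.772*r^5 + 4.3348*r^4 - 3.5344*r^3 + 2.2416*r^2 - 0.7936*r + 0.1024)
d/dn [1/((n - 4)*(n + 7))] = (-2*n - 3)/(n^4 + 6*n^3 - 47*n^2 - 168*n + 784)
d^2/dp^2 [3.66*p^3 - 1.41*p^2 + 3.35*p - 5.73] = 21.96*p - 2.82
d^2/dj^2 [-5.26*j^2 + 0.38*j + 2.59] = -10.5200000000000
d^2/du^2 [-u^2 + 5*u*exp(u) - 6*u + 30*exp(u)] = 5*u*exp(u) + 40*exp(u) - 2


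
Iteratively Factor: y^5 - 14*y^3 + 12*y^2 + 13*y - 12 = (y + 1)*(y^4 - y^3 - 13*y^2 + 25*y - 12) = (y - 3)*(y + 1)*(y^3 + 2*y^2 - 7*y + 4) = (y - 3)*(y + 1)*(y + 4)*(y^2 - 2*y + 1) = (y - 3)*(y - 1)*(y + 1)*(y + 4)*(y - 1)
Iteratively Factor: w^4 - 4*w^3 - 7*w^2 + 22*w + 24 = (w - 4)*(w^3 - 7*w - 6) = (w - 4)*(w + 1)*(w^2 - w - 6) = (w - 4)*(w - 3)*(w + 1)*(w + 2)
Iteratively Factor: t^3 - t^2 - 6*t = (t + 2)*(t^2 - 3*t) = (t - 3)*(t + 2)*(t)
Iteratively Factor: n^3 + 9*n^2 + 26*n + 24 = (n + 3)*(n^2 + 6*n + 8) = (n + 3)*(n + 4)*(n + 2)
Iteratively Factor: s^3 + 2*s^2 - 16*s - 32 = (s + 4)*(s^2 - 2*s - 8) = (s + 2)*(s + 4)*(s - 4)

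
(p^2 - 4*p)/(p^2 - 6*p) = (p - 4)/(p - 6)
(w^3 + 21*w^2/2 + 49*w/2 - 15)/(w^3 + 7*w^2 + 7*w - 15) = (w^2 + 11*w/2 - 3)/(w^2 + 2*w - 3)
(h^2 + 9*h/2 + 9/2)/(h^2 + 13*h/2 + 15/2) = (h + 3)/(h + 5)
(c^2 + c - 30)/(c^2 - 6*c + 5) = (c + 6)/(c - 1)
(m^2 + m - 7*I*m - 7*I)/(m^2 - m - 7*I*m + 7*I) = (m + 1)/(m - 1)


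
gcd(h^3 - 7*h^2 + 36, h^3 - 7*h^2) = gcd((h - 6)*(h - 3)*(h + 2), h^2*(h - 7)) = 1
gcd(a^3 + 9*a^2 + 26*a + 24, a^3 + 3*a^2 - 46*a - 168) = a + 4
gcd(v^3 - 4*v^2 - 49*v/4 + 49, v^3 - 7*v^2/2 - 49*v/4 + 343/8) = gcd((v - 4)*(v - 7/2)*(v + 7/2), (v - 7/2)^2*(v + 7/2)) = v^2 - 49/4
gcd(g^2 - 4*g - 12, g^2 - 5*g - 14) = g + 2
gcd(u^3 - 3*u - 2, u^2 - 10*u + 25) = 1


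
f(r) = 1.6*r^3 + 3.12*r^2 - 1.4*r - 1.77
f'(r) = 4.8*r^2 + 6.24*r - 1.4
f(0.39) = -1.75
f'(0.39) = 1.76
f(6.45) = 548.34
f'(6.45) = 238.54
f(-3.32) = -21.28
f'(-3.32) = 30.79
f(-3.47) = -26.20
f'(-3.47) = 34.74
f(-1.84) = 1.40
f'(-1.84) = 3.37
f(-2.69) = -6.57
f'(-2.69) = 16.55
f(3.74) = 120.34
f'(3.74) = 89.08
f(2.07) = 22.89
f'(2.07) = 32.08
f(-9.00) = -902.85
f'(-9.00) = 331.24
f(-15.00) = -4678.77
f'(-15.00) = 985.00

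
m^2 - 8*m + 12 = (m - 6)*(m - 2)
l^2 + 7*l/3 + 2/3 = (l + 1/3)*(l + 2)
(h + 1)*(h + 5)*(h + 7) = h^3 + 13*h^2 + 47*h + 35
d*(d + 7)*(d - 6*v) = d^3 - 6*d^2*v + 7*d^2 - 42*d*v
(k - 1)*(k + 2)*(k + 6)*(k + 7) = k^4 + 14*k^3 + 53*k^2 + 16*k - 84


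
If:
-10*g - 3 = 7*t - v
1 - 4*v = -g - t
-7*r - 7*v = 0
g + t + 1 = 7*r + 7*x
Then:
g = 4/3 - 63*x/11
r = -7*x/11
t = 91*x/11 - 7/3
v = 7*x/11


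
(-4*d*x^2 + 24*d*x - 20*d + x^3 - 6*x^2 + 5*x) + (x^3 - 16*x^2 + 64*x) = -4*d*x^2 + 24*d*x - 20*d + 2*x^3 - 22*x^2 + 69*x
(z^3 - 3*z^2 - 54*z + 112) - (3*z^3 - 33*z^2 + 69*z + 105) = -2*z^3 + 30*z^2 - 123*z + 7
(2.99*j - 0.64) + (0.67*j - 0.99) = 3.66*j - 1.63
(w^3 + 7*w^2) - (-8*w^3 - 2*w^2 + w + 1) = 9*w^3 + 9*w^2 - w - 1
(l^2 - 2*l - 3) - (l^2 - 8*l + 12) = 6*l - 15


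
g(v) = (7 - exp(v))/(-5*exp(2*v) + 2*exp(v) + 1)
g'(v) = (7 - exp(v))*(10*exp(2*v) - 2*exp(v))/(-5*exp(2*v) + 2*exp(v) + 1)^2 - exp(v)/(-5*exp(2*v) + 2*exp(v) + 1) = 5*(-exp(2*v) + 14*exp(v) - 3)*exp(v)/(25*exp(4*v) - 20*exp(3*v) - 6*exp(2*v) + 4*exp(v) + 1)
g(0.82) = -0.23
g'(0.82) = 0.66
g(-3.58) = 6.63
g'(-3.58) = -0.33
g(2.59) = 0.01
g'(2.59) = 0.00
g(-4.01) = 6.75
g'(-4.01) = -0.23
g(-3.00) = 6.39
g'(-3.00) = -0.49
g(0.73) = -0.30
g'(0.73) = 0.84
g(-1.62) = 5.67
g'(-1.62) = -0.18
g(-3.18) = 6.48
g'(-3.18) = -0.44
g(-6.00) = 6.96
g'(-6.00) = -0.04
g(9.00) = 0.00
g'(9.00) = 0.00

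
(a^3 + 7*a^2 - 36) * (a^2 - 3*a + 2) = a^5 + 4*a^4 - 19*a^3 - 22*a^2 + 108*a - 72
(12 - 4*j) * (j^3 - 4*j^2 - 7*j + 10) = -4*j^4 + 28*j^3 - 20*j^2 - 124*j + 120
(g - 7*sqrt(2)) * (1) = g - 7*sqrt(2)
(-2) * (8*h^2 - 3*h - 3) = -16*h^2 + 6*h + 6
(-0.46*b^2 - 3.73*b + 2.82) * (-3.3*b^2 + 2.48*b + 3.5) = 1.518*b^4 + 11.1682*b^3 - 20.1664*b^2 - 6.0614*b + 9.87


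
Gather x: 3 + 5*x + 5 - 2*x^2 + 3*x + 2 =-2*x^2 + 8*x + 10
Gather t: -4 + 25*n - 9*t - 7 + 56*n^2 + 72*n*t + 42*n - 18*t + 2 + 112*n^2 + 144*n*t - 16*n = 168*n^2 + 51*n + t*(216*n - 27) - 9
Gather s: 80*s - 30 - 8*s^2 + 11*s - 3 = -8*s^2 + 91*s - 33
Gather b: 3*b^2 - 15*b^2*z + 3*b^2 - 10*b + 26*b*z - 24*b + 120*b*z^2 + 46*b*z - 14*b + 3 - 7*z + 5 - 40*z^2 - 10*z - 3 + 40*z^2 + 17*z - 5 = b^2*(6 - 15*z) + b*(120*z^2 + 72*z - 48)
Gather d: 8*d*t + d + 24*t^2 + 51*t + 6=d*(8*t + 1) + 24*t^2 + 51*t + 6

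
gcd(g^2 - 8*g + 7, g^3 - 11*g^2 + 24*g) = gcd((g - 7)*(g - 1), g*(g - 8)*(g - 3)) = 1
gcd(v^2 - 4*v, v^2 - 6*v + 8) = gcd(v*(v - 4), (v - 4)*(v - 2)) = v - 4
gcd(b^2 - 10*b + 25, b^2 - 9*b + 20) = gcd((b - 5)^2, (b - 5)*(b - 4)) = b - 5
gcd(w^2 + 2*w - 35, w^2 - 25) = w - 5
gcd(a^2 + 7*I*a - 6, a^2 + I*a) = a + I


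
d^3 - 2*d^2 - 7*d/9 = d*(d - 7/3)*(d + 1/3)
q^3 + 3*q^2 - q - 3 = (q - 1)*(q + 1)*(q + 3)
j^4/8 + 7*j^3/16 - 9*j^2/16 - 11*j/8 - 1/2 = (j/4 + 1)*(j/2 + 1/2)*(j - 2)*(j + 1/2)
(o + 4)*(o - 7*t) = o^2 - 7*o*t + 4*o - 28*t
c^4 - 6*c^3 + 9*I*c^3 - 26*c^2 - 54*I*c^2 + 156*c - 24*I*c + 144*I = (c - 6)*(c + 2*I)*(c + 3*I)*(c + 4*I)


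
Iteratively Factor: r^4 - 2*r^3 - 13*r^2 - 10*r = (r + 1)*(r^3 - 3*r^2 - 10*r) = r*(r + 1)*(r^2 - 3*r - 10) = r*(r + 1)*(r + 2)*(r - 5)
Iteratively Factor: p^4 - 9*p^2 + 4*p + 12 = (p + 3)*(p^3 - 3*p^2 + 4) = (p - 2)*(p + 3)*(p^2 - p - 2) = (p - 2)*(p + 1)*(p + 3)*(p - 2)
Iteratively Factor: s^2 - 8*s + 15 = (s - 5)*(s - 3)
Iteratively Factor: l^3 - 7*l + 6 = (l + 3)*(l^2 - 3*l + 2) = (l - 2)*(l + 3)*(l - 1)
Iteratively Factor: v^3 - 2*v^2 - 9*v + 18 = (v - 3)*(v^2 + v - 6) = (v - 3)*(v + 3)*(v - 2)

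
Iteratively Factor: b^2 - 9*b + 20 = (b - 4)*(b - 5)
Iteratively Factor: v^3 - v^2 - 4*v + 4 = (v - 1)*(v^2 - 4) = (v - 1)*(v + 2)*(v - 2)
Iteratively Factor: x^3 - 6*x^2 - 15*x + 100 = (x - 5)*(x^2 - x - 20) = (x - 5)*(x + 4)*(x - 5)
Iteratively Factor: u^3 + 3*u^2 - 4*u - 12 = (u + 2)*(u^2 + u - 6) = (u + 2)*(u + 3)*(u - 2)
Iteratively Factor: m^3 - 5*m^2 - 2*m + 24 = (m - 3)*(m^2 - 2*m - 8) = (m - 3)*(m + 2)*(m - 4)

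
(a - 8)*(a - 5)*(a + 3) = a^3 - 10*a^2 + a + 120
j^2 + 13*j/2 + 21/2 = (j + 3)*(j + 7/2)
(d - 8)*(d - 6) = d^2 - 14*d + 48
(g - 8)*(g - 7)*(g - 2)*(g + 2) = g^4 - 15*g^3 + 52*g^2 + 60*g - 224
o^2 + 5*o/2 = o*(o + 5/2)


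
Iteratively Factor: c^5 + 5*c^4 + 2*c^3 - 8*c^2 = (c + 4)*(c^4 + c^3 - 2*c^2) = (c + 2)*(c + 4)*(c^3 - c^2) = (c - 1)*(c + 2)*(c + 4)*(c^2) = c*(c - 1)*(c + 2)*(c + 4)*(c)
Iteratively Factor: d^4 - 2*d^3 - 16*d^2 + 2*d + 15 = (d - 5)*(d^3 + 3*d^2 - d - 3) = (d - 5)*(d + 3)*(d^2 - 1) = (d - 5)*(d + 1)*(d + 3)*(d - 1)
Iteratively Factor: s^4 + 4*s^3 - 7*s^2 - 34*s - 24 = (s - 3)*(s^3 + 7*s^2 + 14*s + 8) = (s - 3)*(s + 4)*(s^2 + 3*s + 2) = (s - 3)*(s + 2)*(s + 4)*(s + 1)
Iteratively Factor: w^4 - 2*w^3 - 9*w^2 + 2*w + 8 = (w + 2)*(w^3 - 4*w^2 - w + 4) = (w - 1)*(w + 2)*(w^2 - 3*w - 4) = (w - 1)*(w + 1)*(w + 2)*(w - 4)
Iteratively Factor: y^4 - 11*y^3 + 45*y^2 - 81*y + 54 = (y - 3)*(y^3 - 8*y^2 + 21*y - 18) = (y - 3)*(y - 2)*(y^2 - 6*y + 9) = (y - 3)^2*(y - 2)*(y - 3)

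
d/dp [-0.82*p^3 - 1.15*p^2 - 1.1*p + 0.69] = -2.46*p^2 - 2.3*p - 1.1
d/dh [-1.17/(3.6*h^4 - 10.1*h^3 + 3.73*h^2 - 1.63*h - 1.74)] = (16.848*h^3 - 35.451*h^2 + 8.7282*h - 1.9071)/(-3.6*h^4 + 10.1*h^3 - 3.73*h^2 + 1.63*h + 1.74)^2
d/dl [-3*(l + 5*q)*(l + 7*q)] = -6*l - 36*q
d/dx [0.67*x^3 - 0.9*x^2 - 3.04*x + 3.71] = 2.01*x^2 - 1.8*x - 3.04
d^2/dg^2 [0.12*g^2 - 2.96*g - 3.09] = 0.240000000000000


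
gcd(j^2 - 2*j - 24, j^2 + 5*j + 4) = j + 4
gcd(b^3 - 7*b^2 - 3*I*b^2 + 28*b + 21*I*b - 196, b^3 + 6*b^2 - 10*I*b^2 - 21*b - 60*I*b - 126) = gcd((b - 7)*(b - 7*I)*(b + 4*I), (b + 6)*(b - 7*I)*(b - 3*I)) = b - 7*I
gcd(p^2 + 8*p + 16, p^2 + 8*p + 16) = p^2 + 8*p + 16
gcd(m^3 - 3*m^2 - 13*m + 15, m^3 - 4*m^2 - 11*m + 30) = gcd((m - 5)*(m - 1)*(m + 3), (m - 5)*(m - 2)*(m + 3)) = m^2 - 2*m - 15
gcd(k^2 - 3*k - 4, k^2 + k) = k + 1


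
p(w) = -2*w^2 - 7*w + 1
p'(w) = -4*w - 7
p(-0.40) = 3.48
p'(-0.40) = -5.40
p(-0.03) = 1.21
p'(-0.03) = -6.88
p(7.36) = -158.86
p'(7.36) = -36.44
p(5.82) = -107.48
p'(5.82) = -30.28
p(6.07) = -115.18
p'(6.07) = -31.28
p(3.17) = -41.29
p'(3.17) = -19.68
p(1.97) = -20.55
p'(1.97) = -14.88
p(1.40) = -12.72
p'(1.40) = -12.60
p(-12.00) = -203.00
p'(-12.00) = 41.00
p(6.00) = -113.00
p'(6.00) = -31.00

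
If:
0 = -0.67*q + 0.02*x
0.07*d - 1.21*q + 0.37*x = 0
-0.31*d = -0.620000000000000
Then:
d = 2.00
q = -0.01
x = -0.42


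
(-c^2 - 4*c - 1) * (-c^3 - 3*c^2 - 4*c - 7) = c^5 + 7*c^4 + 17*c^3 + 26*c^2 + 32*c + 7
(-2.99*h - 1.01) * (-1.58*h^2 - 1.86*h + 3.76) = 4.7242*h^3 + 7.1572*h^2 - 9.3638*h - 3.7976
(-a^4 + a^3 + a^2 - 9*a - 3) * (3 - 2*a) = 2*a^5 - 5*a^4 + a^3 + 21*a^2 - 21*a - 9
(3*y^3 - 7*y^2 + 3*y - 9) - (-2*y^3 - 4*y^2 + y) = 5*y^3 - 3*y^2 + 2*y - 9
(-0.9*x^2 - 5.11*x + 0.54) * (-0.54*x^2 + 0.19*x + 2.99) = 0.486*x^4 + 2.5884*x^3 - 3.9535*x^2 - 15.1763*x + 1.6146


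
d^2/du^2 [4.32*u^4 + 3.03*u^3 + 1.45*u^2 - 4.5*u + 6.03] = 51.84*u^2 + 18.18*u + 2.9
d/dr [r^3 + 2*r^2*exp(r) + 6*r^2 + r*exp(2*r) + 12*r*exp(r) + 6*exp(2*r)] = 2*r^2*exp(r) + 3*r^2 + 2*r*exp(2*r) + 16*r*exp(r) + 12*r + 13*exp(2*r) + 12*exp(r)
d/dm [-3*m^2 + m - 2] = 1 - 6*m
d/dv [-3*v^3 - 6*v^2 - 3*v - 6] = -9*v^2 - 12*v - 3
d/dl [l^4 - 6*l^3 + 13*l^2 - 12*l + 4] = 4*l^3 - 18*l^2 + 26*l - 12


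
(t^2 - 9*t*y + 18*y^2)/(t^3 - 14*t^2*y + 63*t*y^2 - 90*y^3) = 1/(t - 5*y)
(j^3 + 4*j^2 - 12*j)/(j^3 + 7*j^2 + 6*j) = (j - 2)/(j + 1)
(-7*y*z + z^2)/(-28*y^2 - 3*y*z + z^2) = z/(4*y + z)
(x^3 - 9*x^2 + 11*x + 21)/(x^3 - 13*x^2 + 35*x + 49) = (x - 3)/(x - 7)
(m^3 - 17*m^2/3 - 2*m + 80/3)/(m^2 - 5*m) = m - 2/3 - 16/(3*m)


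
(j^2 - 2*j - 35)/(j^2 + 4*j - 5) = (j - 7)/(j - 1)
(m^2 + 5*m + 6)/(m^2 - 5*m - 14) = (m + 3)/(m - 7)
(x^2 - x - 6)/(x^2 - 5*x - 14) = (x - 3)/(x - 7)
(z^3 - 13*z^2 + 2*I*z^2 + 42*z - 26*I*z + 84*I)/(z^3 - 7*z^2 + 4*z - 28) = (z - 6)/(z - 2*I)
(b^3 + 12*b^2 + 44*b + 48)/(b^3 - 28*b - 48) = (b + 6)/(b - 6)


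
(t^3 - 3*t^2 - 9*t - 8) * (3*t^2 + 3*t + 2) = 3*t^5 - 6*t^4 - 34*t^3 - 57*t^2 - 42*t - 16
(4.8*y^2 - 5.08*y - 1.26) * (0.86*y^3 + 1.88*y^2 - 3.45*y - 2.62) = 4.128*y^5 + 4.6552*y^4 - 27.194*y^3 + 2.5812*y^2 + 17.6566*y + 3.3012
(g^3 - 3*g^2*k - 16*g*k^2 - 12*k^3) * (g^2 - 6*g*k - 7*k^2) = g^5 - 9*g^4*k - 5*g^3*k^2 + 105*g^2*k^3 + 184*g*k^4 + 84*k^5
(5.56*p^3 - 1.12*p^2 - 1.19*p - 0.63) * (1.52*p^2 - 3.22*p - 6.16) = 8.4512*p^5 - 19.6056*p^4 - 32.452*p^3 + 9.7734*p^2 + 9.359*p + 3.8808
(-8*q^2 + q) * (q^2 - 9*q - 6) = -8*q^4 + 73*q^3 + 39*q^2 - 6*q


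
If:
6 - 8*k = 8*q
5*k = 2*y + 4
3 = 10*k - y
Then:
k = 2/15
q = 37/60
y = -5/3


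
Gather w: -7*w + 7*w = 0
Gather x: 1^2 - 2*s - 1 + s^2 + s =s^2 - s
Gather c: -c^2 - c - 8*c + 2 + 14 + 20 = -c^2 - 9*c + 36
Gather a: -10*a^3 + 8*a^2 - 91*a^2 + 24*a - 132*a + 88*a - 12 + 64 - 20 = -10*a^3 - 83*a^2 - 20*a + 32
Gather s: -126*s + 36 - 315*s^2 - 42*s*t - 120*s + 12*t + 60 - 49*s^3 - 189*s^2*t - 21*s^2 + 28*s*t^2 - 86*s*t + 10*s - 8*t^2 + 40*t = -49*s^3 + s^2*(-189*t - 336) + s*(28*t^2 - 128*t - 236) - 8*t^2 + 52*t + 96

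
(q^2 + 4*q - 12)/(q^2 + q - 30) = (q - 2)/(q - 5)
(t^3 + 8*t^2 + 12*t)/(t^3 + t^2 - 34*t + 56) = t*(t^2 + 8*t + 12)/(t^3 + t^2 - 34*t + 56)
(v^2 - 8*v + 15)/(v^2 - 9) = (v - 5)/(v + 3)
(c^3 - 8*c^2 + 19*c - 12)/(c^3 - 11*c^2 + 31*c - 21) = (c - 4)/(c - 7)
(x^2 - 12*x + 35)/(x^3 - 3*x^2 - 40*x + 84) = (x - 5)/(x^2 + 4*x - 12)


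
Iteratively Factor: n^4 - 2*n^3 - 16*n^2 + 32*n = (n)*(n^3 - 2*n^2 - 16*n + 32) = n*(n + 4)*(n^2 - 6*n + 8) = n*(n - 4)*(n + 4)*(n - 2)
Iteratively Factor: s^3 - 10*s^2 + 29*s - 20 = (s - 1)*(s^2 - 9*s + 20) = (s - 4)*(s - 1)*(s - 5)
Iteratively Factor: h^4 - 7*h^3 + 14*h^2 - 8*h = (h - 1)*(h^3 - 6*h^2 + 8*h) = (h - 2)*(h - 1)*(h^2 - 4*h) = h*(h - 2)*(h - 1)*(h - 4)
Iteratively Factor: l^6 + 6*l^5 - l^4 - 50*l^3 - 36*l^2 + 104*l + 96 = (l + 1)*(l^5 + 5*l^4 - 6*l^3 - 44*l^2 + 8*l + 96) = (l + 1)*(l + 4)*(l^4 + l^3 - 10*l^2 - 4*l + 24) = (l - 2)*(l + 1)*(l + 4)*(l^3 + 3*l^2 - 4*l - 12) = (l - 2)^2*(l + 1)*(l + 4)*(l^2 + 5*l + 6) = (l - 2)^2*(l + 1)*(l + 3)*(l + 4)*(l + 2)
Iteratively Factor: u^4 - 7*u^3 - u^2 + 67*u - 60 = (u - 5)*(u^3 - 2*u^2 - 11*u + 12) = (u - 5)*(u + 3)*(u^2 - 5*u + 4) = (u - 5)*(u - 4)*(u + 3)*(u - 1)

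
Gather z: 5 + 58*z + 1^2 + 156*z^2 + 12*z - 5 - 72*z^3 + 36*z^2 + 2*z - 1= -72*z^3 + 192*z^2 + 72*z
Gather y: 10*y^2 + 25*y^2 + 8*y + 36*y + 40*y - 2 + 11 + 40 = 35*y^2 + 84*y + 49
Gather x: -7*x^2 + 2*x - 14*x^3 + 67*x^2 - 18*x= -14*x^3 + 60*x^2 - 16*x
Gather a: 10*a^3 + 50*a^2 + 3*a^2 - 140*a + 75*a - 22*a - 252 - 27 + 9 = 10*a^3 + 53*a^2 - 87*a - 270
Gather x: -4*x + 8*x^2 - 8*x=8*x^2 - 12*x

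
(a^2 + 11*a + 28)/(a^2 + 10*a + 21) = (a + 4)/(a + 3)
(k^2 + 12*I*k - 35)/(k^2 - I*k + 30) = (k + 7*I)/(k - 6*I)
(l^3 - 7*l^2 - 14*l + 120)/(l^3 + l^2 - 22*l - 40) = (l - 6)/(l + 2)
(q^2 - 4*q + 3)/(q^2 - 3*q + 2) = (q - 3)/(q - 2)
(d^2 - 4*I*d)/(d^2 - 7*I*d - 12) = d/(d - 3*I)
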